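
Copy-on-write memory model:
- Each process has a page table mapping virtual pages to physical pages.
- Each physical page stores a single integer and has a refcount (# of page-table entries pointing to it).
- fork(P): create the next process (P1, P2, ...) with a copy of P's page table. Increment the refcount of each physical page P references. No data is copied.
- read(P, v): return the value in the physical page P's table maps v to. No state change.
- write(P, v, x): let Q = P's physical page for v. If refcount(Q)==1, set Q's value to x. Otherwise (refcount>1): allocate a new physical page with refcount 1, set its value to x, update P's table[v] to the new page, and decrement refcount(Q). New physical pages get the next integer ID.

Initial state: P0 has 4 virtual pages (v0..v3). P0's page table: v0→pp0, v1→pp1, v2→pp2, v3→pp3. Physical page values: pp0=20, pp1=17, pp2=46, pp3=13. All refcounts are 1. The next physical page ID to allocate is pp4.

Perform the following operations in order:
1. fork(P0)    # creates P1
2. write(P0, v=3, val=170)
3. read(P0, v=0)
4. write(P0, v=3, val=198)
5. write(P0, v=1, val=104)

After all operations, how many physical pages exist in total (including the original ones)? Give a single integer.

Answer: 6

Derivation:
Op 1: fork(P0) -> P1. 4 ppages; refcounts: pp0:2 pp1:2 pp2:2 pp3:2
Op 2: write(P0, v3, 170). refcount(pp3)=2>1 -> COPY to pp4. 5 ppages; refcounts: pp0:2 pp1:2 pp2:2 pp3:1 pp4:1
Op 3: read(P0, v0) -> 20. No state change.
Op 4: write(P0, v3, 198). refcount(pp4)=1 -> write in place. 5 ppages; refcounts: pp0:2 pp1:2 pp2:2 pp3:1 pp4:1
Op 5: write(P0, v1, 104). refcount(pp1)=2>1 -> COPY to pp5. 6 ppages; refcounts: pp0:2 pp1:1 pp2:2 pp3:1 pp4:1 pp5:1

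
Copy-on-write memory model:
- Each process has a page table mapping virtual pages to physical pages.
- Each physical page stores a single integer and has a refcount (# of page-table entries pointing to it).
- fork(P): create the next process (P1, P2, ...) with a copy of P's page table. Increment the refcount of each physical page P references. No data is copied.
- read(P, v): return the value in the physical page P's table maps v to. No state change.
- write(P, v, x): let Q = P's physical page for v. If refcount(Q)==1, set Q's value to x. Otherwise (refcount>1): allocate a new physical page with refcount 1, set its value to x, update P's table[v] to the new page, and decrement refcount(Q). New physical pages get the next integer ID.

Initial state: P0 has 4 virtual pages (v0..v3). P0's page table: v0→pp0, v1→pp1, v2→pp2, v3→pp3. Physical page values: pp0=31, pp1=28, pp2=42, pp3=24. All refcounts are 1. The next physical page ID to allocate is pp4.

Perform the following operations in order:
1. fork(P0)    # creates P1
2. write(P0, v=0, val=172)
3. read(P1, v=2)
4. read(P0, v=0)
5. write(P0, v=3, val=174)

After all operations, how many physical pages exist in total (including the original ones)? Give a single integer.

Answer: 6

Derivation:
Op 1: fork(P0) -> P1. 4 ppages; refcounts: pp0:2 pp1:2 pp2:2 pp3:2
Op 2: write(P0, v0, 172). refcount(pp0)=2>1 -> COPY to pp4. 5 ppages; refcounts: pp0:1 pp1:2 pp2:2 pp3:2 pp4:1
Op 3: read(P1, v2) -> 42. No state change.
Op 4: read(P0, v0) -> 172. No state change.
Op 5: write(P0, v3, 174). refcount(pp3)=2>1 -> COPY to pp5. 6 ppages; refcounts: pp0:1 pp1:2 pp2:2 pp3:1 pp4:1 pp5:1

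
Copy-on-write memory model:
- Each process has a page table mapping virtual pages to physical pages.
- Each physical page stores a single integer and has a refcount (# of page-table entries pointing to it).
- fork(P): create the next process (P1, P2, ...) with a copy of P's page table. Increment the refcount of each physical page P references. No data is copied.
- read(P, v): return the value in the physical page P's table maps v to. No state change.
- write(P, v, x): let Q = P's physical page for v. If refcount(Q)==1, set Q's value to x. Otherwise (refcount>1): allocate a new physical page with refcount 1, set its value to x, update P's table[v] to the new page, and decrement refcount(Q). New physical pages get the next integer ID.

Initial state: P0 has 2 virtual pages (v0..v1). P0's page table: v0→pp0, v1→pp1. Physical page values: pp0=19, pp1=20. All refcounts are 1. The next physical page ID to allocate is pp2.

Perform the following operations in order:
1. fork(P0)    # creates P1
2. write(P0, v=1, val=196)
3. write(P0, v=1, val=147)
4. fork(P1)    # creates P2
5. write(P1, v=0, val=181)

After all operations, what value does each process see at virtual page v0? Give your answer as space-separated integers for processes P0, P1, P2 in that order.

Answer: 19 181 19

Derivation:
Op 1: fork(P0) -> P1. 2 ppages; refcounts: pp0:2 pp1:2
Op 2: write(P0, v1, 196). refcount(pp1)=2>1 -> COPY to pp2. 3 ppages; refcounts: pp0:2 pp1:1 pp2:1
Op 3: write(P0, v1, 147). refcount(pp2)=1 -> write in place. 3 ppages; refcounts: pp0:2 pp1:1 pp2:1
Op 4: fork(P1) -> P2. 3 ppages; refcounts: pp0:3 pp1:2 pp2:1
Op 5: write(P1, v0, 181). refcount(pp0)=3>1 -> COPY to pp3. 4 ppages; refcounts: pp0:2 pp1:2 pp2:1 pp3:1
P0: v0 -> pp0 = 19
P1: v0 -> pp3 = 181
P2: v0 -> pp0 = 19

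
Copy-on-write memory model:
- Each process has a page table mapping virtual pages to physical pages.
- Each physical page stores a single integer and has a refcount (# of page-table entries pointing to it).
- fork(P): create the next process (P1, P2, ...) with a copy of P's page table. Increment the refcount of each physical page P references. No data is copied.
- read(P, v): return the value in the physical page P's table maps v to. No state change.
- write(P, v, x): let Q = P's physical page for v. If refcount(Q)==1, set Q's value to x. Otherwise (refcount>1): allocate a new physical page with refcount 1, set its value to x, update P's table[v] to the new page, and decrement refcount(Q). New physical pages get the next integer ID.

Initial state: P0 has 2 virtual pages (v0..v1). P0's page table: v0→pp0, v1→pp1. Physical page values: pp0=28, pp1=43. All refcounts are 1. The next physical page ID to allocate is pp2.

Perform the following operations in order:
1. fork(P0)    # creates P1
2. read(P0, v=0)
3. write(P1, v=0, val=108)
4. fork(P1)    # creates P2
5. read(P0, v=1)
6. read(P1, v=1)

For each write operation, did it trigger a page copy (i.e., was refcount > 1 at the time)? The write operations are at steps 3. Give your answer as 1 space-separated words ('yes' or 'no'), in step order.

Op 1: fork(P0) -> P1. 2 ppages; refcounts: pp0:2 pp1:2
Op 2: read(P0, v0) -> 28. No state change.
Op 3: write(P1, v0, 108). refcount(pp0)=2>1 -> COPY to pp2. 3 ppages; refcounts: pp0:1 pp1:2 pp2:1
Op 4: fork(P1) -> P2. 3 ppages; refcounts: pp0:1 pp1:3 pp2:2
Op 5: read(P0, v1) -> 43. No state change.
Op 6: read(P1, v1) -> 43. No state change.

yes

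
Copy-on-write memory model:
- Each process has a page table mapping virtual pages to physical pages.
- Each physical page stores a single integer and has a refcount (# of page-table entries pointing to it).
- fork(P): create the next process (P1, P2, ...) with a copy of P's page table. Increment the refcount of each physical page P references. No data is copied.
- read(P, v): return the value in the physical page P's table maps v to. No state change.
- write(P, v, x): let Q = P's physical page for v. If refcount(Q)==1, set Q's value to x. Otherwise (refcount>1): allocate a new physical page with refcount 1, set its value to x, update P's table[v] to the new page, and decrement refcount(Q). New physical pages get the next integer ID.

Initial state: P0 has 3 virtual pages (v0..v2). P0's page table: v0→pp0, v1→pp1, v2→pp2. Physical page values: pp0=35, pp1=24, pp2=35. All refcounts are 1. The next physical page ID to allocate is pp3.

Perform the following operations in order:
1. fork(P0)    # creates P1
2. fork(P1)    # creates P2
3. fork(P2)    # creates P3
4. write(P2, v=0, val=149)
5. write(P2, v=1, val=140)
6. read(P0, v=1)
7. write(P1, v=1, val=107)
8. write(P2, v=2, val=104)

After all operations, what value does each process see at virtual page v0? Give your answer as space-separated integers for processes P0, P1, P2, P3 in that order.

Op 1: fork(P0) -> P1. 3 ppages; refcounts: pp0:2 pp1:2 pp2:2
Op 2: fork(P1) -> P2. 3 ppages; refcounts: pp0:3 pp1:3 pp2:3
Op 3: fork(P2) -> P3. 3 ppages; refcounts: pp0:4 pp1:4 pp2:4
Op 4: write(P2, v0, 149). refcount(pp0)=4>1 -> COPY to pp3. 4 ppages; refcounts: pp0:3 pp1:4 pp2:4 pp3:1
Op 5: write(P2, v1, 140). refcount(pp1)=4>1 -> COPY to pp4. 5 ppages; refcounts: pp0:3 pp1:3 pp2:4 pp3:1 pp4:1
Op 6: read(P0, v1) -> 24. No state change.
Op 7: write(P1, v1, 107). refcount(pp1)=3>1 -> COPY to pp5. 6 ppages; refcounts: pp0:3 pp1:2 pp2:4 pp3:1 pp4:1 pp5:1
Op 8: write(P2, v2, 104). refcount(pp2)=4>1 -> COPY to pp6. 7 ppages; refcounts: pp0:3 pp1:2 pp2:3 pp3:1 pp4:1 pp5:1 pp6:1
P0: v0 -> pp0 = 35
P1: v0 -> pp0 = 35
P2: v0 -> pp3 = 149
P3: v0 -> pp0 = 35

Answer: 35 35 149 35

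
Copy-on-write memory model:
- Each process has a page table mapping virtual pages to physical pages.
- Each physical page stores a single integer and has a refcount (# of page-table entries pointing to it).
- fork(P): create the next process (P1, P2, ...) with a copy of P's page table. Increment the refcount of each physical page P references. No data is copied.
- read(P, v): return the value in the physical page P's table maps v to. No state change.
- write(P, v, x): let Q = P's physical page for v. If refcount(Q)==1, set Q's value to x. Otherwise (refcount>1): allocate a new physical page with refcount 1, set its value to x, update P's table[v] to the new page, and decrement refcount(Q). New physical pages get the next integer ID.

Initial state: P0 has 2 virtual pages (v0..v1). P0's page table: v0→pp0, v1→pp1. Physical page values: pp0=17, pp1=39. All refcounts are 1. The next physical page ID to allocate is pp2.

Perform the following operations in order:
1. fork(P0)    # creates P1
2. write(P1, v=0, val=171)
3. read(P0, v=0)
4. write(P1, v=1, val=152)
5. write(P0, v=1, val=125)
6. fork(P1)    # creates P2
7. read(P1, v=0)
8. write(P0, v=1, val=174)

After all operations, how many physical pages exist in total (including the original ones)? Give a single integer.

Op 1: fork(P0) -> P1. 2 ppages; refcounts: pp0:2 pp1:2
Op 2: write(P1, v0, 171). refcount(pp0)=2>1 -> COPY to pp2. 3 ppages; refcounts: pp0:1 pp1:2 pp2:1
Op 3: read(P0, v0) -> 17. No state change.
Op 4: write(P1, v1, 152). refcount(pp1)=2>1 -> COPY to pp3. 4 ppages; refcounts: pp0:1 pp1:1 pp2:1 pp3:1
Op 5: write(P0, v1, 125). refcount(pp1)=1 -> write in place. 4 ppages; refcounts: pp0:1 pp1:1 pp2:1 pp3:1
Op 6: fork(P1) -> P2. 4 ppages; refcounts: pp0:1 pp1:1 pp2:2 pp3:2
Op 7: read(P1, v0) -> 171. No state change.
Op 8: write(P0, v1, 174). refcount(pp1)=1 -> write in place. 4 ppages; refcounts: pp0:1 pp1:1 pp2:2 pp3:2

Answer: 4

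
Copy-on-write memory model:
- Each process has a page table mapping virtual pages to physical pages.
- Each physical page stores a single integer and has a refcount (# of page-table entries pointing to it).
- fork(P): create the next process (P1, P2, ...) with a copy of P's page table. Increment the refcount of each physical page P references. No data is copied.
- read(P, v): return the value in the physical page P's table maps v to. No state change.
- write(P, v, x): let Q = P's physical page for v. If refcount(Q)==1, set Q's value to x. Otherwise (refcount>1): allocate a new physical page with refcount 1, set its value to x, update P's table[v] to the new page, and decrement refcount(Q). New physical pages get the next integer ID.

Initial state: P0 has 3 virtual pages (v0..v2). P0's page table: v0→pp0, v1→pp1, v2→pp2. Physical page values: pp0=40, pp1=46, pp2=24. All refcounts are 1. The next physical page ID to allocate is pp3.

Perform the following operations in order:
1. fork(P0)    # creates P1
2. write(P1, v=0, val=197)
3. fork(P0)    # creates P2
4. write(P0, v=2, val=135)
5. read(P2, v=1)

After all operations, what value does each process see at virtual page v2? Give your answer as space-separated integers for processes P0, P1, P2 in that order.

Answer: 135 24 24

Derivation:
Op 1: fork(P0) -> P1. 3 ppages; refcounts: pp0:2 pp1:2 pp2:2
Op 2: write(P1, v0, 197). refcount(pp0)=2>1 -> COPY to pp3. 4 ppages; refcounts: pp0:1 pp1:2 pp2:2 pp3:1
Op 3: fork(P0) -> P2. 4 ppages; refcounts: pp0:2 pp1:3 pp2:3 pp3:1
Op 4: write(P0, v2, 135). refcount(pp2)=3>1 -> COPY to pp4. 5 ppages; refcounts: pp0:2 pp1:3 pp2:2 pp3:1 pp4:1
Op 5: read(P2, v1) -> 46. No state change.
P0: v2 -> pp4 = 135
P1: v2 -> pp2 = 24
P2: v2 -> pp2 = 24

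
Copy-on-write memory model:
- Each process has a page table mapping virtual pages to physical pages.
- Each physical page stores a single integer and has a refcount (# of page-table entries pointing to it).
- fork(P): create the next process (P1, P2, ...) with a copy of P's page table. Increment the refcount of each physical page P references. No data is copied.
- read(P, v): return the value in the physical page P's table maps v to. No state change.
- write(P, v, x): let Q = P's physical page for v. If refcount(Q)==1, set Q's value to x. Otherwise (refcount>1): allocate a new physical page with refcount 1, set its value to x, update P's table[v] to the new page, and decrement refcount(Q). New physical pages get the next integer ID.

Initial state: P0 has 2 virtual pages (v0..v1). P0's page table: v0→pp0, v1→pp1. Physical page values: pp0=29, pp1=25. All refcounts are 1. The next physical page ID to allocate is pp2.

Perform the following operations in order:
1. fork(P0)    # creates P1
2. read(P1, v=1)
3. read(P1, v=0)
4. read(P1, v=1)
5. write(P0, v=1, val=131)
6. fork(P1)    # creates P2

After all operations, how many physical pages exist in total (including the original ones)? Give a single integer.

Answer: 3

Derivation:
Op 1: fork(P0) -> P1. 2 ppages; refcounts: pp0:2 pp1:2
Op 2: read(P1, v1) -> 25. No state change.
Op 3: read(P1, v0) -> 29. No state change.
Op 4: read(P1, v1) -> 25. No state change.
Op 5: write(P0, v1, 131). refcount(pp1)=2>1 -> COPY to pp2. 3 ppages; refcounts: pp0:2 pp1:1 pp2:1
Op 6: fork(P1) -> P2. 3 ppages; refcounts: pp0:3 pp1:2 pp2:1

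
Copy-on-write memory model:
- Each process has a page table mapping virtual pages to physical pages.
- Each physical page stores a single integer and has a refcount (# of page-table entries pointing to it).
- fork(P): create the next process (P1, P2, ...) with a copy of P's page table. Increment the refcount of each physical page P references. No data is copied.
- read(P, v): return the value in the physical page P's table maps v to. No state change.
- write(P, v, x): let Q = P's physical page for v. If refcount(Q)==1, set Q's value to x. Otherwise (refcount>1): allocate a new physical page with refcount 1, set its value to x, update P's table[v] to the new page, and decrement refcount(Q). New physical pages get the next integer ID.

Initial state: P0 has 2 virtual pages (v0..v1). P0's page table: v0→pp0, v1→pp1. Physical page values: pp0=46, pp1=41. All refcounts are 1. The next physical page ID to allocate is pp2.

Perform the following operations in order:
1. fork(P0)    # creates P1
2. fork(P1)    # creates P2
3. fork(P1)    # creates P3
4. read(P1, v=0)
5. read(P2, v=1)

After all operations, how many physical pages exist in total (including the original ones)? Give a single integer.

Op 1: fork(P0) -> P1. 2 ppages; refcounts: pp0:2 pp1:2
Op 2: fork(P1) -> P2. 2 ppages; refcounts: pp0:3 pp1:3
Op 3: fork(P1) -> P3. 2 ppages; refcounts: pp0:4 pp1:4
Op 4: read(P1, v0) -> 46. No state change.
Op 5: read(P2, v1) -> 41. No state change.

Answer: 2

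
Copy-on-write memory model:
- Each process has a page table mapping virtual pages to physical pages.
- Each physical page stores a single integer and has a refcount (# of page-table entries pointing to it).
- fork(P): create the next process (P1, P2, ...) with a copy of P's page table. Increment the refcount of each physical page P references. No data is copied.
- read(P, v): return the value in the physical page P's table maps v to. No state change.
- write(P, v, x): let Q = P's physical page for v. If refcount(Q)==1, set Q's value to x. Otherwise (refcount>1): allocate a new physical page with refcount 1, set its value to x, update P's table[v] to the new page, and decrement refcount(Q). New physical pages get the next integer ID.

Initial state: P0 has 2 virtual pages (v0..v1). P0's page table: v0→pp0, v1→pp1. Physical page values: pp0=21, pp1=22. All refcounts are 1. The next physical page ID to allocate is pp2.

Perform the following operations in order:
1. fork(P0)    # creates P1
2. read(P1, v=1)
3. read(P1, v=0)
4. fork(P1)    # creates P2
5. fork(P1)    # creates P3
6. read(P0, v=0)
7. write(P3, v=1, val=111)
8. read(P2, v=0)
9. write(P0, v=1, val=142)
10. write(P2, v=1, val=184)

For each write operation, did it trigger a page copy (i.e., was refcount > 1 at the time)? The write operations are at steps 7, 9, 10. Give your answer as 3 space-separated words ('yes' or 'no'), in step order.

Op 1: fork(P0) -> P1. 2 ppages; refcounts: pp0:2 pp1:2
Op 2: read(P1, v1) -> 22. No state change.
Op 3: read(P1, v0) -> 21. No state change.
Op 4: fork(P1) -> P2. 2 ppages; refcounts: pp0:3 pp1:3
Op 5: fork(P1) -> P3. 2 ppages; refcounts: pp0:4 pp1:4
Op 6: read(P0, v0) -> 21. No state change.
Op 7: write(P3, v1, 111). refcount(pp1)=4>1 -> COPY to pp2. 3 ppages; refcounts: pp0:4 pp1:3 pp2:1
Op 8: read(P2, v0) -> 21. No state change.
Op 9: write(P0, v1, 142). refcount(pp1)=3>1 -> COPY to pp3. 4 ppages; refcounts: pp0:4 pp1:2 pp2:1 pp3:1
Op 10: write(P2, v1, 184). refcount(pp1)=2>1 -> COPY to pp4. 5 ppages; refcounts: pp0:4 pp1:1 pp2:1 pp3:1 pp4:1

yes yes yes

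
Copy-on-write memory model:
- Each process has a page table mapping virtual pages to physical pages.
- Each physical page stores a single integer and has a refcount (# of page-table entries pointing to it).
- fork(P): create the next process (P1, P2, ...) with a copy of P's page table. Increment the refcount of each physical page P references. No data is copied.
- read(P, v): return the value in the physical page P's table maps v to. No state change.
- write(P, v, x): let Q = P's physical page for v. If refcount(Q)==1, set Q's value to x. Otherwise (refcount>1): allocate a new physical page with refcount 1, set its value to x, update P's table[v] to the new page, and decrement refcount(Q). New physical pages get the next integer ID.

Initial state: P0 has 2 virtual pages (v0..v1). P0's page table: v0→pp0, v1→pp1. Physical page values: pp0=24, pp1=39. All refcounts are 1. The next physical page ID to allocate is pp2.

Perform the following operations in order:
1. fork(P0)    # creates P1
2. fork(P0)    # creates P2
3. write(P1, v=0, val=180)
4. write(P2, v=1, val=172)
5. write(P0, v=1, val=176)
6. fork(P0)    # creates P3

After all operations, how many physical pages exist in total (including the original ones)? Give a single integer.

Op 1: fork(P0) -> P1. 2 ppages; refcounts: pp0:2 pp1:2
Op 2: fork(P0) -> P2. 2 ppages; refcounts: pp0:3 pp1:3
Op 3: write(P1, v0, 180). refcount(pp0)=3>1 -> COPY to pp2. 3 ppages; refcounts: pp0:2 pp1:3 pp2:1
Op 4: write(P2, v1, 172). refcount(pp1)=3>1 -> COPY to pp3. 4 ppages; refcounts: pp0:2 pp1:2 pp2:1 pp3:1
Op 5: write(P0, v1, 176). refcount(pp1)=2>1 -> COPY to pp4. 5 ppages; refcounts: pp0:2 pp1:1 pp2:1 pp3:1 pp4:1
Op 6: fork(P0) -> P3. 5 ppages; refcounts: pp0:3 pp1:1 pp2:1 pp3:1 pp4:2

Answer: 5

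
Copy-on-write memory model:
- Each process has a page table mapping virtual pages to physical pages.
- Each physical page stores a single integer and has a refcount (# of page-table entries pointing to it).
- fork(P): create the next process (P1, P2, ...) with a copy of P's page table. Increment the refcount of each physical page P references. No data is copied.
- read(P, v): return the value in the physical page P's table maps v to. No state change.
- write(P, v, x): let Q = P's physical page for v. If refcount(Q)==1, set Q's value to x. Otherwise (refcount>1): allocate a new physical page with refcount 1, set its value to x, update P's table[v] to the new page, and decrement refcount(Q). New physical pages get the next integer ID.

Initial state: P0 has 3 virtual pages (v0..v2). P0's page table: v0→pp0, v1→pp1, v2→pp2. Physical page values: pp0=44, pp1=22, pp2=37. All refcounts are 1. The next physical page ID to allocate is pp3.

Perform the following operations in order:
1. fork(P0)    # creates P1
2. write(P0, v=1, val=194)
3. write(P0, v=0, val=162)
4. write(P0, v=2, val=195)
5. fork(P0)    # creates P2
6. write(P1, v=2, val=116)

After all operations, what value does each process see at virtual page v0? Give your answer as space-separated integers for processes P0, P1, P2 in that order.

Answer: 162 44 162

Derivation:
Op 1: fork(P0) -> P1. 3 ppages; refcounts: pp0:2 pp1:2 pp2:2
Op 2: write(P0, v1, 194). refcount(pp1)=2>1 -> COPY to pp3. 4 ppages; refcounts: pp0:2 pp1:1 pp2:2 pp3:1
Op 3: write(P0, v0, 162). refcount(pp0)=2>1 -> COPY to pp4. 5 ppages; refcounts: pp0:1 pp1:1 pp2:2 pp3:1 pp4:1
Op 4: write(P0, v2, 195). refcount(pp2)=2>1 -> COPY to pp5. 6 ppages; refcounts: pp0:1 pp1:1 pp2:1 pp3:1 pp4:1 pp5:1
Op 5: fork(P0) -> P2. 6 ppages; refcounts: pp0:1 pp1:1 pp2:1 pp3:2 pp4:2 pp5:2
Op 6: write(P1, v2, 116). refcount(pp2)=1 -> write in place. 6 ppages; refcounts: pp0:1 pp1:1 pp2:1 pp3:2 pp4:2 pp5:2
P0: v0 -> pp4 = 162
P1: v0 -> pp0 = 44
P2: v0 -> pp4 = 162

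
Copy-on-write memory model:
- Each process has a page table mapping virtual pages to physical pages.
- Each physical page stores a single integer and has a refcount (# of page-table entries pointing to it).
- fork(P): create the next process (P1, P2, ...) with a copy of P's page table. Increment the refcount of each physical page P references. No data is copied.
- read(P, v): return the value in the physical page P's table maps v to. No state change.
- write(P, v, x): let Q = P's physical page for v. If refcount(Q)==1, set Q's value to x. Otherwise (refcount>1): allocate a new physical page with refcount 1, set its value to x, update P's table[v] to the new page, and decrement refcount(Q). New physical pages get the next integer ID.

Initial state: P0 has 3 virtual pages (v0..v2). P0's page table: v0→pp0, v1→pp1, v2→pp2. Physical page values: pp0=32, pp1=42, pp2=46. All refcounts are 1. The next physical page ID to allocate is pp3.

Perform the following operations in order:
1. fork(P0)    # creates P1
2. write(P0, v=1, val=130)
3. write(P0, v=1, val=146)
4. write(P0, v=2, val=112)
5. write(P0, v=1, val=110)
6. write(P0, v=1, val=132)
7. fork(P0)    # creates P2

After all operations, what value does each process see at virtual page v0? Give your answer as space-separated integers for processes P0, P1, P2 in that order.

Answer: 32 32 32

Derivation:
Op 1: fork(P0) -> P1. 3 ppages; refcounts: pp0:2 pp1:2 pp2:2
Op 2: write(P0, v1, 130). refcount(pp1)=2>1 -> COPY to pp3. 4 ppages; refcounts: pp0:2 pp1:1 pp2:2 pp3:1
Op 3: write(P0, v1, 146). refcount(pp3)=1 -> write in place. 4 ppages; refcounts: pp0:2 pp1:1 pp2:2 pp3:1
Op 4: write(P0, v2, 112). refcount(pp2)=2>1 -> COPY to pp4. 5 ppages; refcounts: pp0:2 pp1:1 pp2:1 pp3:1 pp4:1
Op 5: write(P0, v1, 110). refcount(pp3)=1 -> write in place. 5 ppages; refcounts: pp0:2 pp1:1 pp2:1 pp3:1 pp4:1
Op 6: write(P0, v1, 132). refcount(pp3)=1 -> write in place. 5 ppages; refcounts: pp0:2 pp1:1 pp2:1 pp3:1 pp4:1
Op 7: fork(P0) -> P2. 5 ppages; refcounts: pp0:3 pp1:1 pp2:1 pp3:2 pp4:2
P0: v0 -> pp0 = 32
P1: v0 -> pp0 = 32
P2: v0 -> pp0 = 32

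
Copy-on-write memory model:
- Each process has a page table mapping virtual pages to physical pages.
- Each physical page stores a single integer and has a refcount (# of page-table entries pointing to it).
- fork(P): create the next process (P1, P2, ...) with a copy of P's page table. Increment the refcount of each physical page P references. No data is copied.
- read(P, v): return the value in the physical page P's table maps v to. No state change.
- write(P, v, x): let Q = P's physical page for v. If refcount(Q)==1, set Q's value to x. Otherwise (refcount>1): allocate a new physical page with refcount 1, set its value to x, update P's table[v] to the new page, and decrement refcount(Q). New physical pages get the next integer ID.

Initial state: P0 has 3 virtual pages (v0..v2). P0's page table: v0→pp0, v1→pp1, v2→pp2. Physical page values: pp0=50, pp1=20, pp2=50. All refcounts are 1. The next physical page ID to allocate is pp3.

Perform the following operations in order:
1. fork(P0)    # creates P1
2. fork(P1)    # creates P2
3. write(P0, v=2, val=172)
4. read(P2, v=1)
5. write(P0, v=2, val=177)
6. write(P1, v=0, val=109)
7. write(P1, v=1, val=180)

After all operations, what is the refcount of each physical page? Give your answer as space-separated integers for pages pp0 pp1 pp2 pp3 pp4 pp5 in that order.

Answer: 2 2 2 1 1 1

Derivation:
Op 1: fork(P0) -> P1. 3 ppages; refcounts: pp0:2 pp1:2 pp2:2
Op 2: fork(P1) -> P2. 3 ppages; refcounts: pp0:3 pp1:3 pp2:3
Op 3: write(P0, v2, 172). refcount(pp2)=3>1 -> COPY to pp3. 4 ppages; refcounts: pp0:3 pp1:3 pp2:2 pp3:1
Op 4: read(P2, v1) -> 20. No state change.
Op 5: write(P0, v2, 177). refcount(pp3)=1 -> write in place. 4 ppages; refcounts: pp0:3 pp1:3 pp2:2 pp3:1
Op 6: write(P1, v0, 109). refcount(pp0)=3>1 -> COPY to pp4. 5 ppages; refcounts: pp0:2 pp1:3 pp2:2 pp3:1 pp4:1
Op 7: write(P1, v1, 180). refcount(pp1)=3>1 -> COPY to pp5. 6 ppages; refcounts: pp0:2 pp1:2 pp2:2 pp3:1 pp4:1 pp5:1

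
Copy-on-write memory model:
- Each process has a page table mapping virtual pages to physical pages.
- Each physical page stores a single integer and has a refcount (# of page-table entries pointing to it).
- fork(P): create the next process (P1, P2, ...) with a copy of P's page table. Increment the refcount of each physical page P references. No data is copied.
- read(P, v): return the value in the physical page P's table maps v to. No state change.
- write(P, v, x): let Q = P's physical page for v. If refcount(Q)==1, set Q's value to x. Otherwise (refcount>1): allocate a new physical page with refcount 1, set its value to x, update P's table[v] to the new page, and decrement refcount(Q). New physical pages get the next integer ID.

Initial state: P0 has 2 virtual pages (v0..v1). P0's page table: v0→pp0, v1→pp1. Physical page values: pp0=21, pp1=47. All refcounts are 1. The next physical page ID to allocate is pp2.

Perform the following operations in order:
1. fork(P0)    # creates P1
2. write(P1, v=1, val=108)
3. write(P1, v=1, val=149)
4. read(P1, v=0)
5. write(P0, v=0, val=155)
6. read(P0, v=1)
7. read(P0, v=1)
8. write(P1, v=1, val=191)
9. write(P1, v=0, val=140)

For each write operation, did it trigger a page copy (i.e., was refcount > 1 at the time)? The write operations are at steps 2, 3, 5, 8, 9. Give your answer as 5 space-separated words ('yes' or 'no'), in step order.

Op 1: fork(P0) -> P1. 2 ppages; refcounts: pp0:2 pp1:2
Op 2: write(P1, v1, 108). refcount(pp1)=2>1 -> COPY to pp2. 3 ppages; refcounts: pp0:2 pp1:1 pp2:1
Op 3: write(P1, v1, 149). refcount(pp2)=1 -> write in place. 3 ppages; refcounts: pp0:2 pp1:1 pp2:1
Op 4: read(P1, v0) -> 21. No state change.
Op 5: write(P0, v0, 155). refcount(pp0)=2>1 -> COPY to pp3. 4 ppages; refcounts: pp0:1 pp1:1 pp2:1 pp3:1
Op 6: read(P0, v1) -> 47. No state change.
Op 7: read(P0, v1) -> 47. No state change.
Op 8: write(P1, v1, 191). refcount(pp2)=1 -> write in place. 4 ppages; refcounts: pp0:1 pp1:1 pp2:1 pp3:1
Op 9: write(P1, v0, 140). refcount(pp0)=1 -> write in place. 4 ppages; refcounts: pp0:1 pp1:1 pp2:1 pp3:1

yes no yes no no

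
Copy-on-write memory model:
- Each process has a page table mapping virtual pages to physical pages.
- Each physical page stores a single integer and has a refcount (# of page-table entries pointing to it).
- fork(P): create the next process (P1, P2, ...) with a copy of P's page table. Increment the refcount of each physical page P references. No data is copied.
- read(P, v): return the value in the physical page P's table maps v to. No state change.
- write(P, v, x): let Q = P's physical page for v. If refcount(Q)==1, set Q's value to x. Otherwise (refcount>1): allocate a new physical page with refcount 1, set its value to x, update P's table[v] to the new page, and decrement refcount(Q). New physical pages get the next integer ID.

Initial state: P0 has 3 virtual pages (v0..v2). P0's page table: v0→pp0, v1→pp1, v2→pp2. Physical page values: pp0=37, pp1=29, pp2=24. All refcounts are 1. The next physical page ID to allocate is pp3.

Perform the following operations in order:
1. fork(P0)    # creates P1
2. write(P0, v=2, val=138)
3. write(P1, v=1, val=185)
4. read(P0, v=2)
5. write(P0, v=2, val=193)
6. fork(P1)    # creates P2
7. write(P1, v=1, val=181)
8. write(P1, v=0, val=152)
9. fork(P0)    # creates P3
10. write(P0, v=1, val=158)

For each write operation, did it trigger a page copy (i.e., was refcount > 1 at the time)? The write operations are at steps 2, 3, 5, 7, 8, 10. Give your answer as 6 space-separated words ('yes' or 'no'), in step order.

Op 1: fork(P0) -> P1. 3 ppages; refcounts: pp0:2 pp1:2 pp2:2
Op 2: write(P0, v2, 138). refcount(pp2)=2>1 -> COPY to pp3. 4 ppages; refcounts: pp0:2 pp1:2 pp2:1 pp3:1
Op 3: write(P1, v1, 185). refcount(pp1)=2>1 -> COPY to pp4. 5 ppages; refcounts: pp0:2 pp1:1 pp2:1 pp3:1 pp4:1
Op 4: read(P0, v2) -> 138. No state change.
Op 5: write(P0, v2, 193). refcount(pp3)=1 -> write in place. 5 ppages; refcounts: pp0:2 pp1:1 pp2:1 pp3:1 pp4:1
Op 6: fork(P1) -> P2. 5 ppages; refcounts: pp0:3 pp1:1 pp2:2 pp3:1 pp4:2
Op 7: write(P1, v1, 181). refcount(pp4)=2>1 -> COPY to pp5. 6 ppages; refcounts: pp0:3 pp1:1 pp2:2 pp3:1 pp4:1 pp5:1
Op 8: write(P1, v0, 152). refcount(pp0)=3>1 -> COPY to pp6. 7 ppages; refcounts: pp0:2 pp1:1 pp2:2 pp3:1 pp4:1 pp5:1 pp6:1
Op 9: fork(P0) -> P3. 7 ppages; refcounts: pp0:3 pp1:2 pp2:2 pp3:2 pp4:1 pp5:1 pp6:1
Op 10: write(P0, v1, 158). refcount(pp1)=2>1 -> COPY to pp7. 8 ppages; refcounts: pp0:3 pp1:1 pp2:2 pp3:2 pp4:1 pp5:1 pp6:1 pp7:1

yes yes no yes yes yes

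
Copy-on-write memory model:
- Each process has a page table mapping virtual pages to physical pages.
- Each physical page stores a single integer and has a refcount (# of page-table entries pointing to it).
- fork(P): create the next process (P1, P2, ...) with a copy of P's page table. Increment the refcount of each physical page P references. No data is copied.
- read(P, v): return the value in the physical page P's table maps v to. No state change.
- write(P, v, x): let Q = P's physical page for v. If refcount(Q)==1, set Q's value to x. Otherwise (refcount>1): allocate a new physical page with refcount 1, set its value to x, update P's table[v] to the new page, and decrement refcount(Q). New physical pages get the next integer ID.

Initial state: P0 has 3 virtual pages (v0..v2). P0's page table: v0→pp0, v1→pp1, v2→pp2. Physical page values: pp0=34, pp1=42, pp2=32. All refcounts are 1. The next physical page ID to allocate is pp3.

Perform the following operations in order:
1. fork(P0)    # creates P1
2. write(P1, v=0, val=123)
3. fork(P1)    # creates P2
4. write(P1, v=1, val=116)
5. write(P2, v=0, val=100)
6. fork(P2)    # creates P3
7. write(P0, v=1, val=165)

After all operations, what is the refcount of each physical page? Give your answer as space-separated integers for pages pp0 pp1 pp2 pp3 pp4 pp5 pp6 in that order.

Op 1: fork(P0) -> P1. 3 ppages; refcounts: pp0:2 pp1:2 pp2:2
Op 2: write(P1, v0, 123). refcount(pp0)=2>1 -> COPY to pp3. 4 ppages; refcounts: pp0:1 pp1:2 pp2:2 pp3:1
Op 3: fork(P1) -> P2. 4 ppages; refcounts: pp0:1 pp1:3 pp2:3 pp3:2
Op 4: write(P1, v1, 116). refcount(pp1)=3>1 -> COPY to pp4. 5 ppages; refcounts: pp0:1 pp1:2 pp2:3 pp3:2 pp4:1
Op 5: write(P2, v0, 100). refcount(pp3)=2>1 -> COPY to pp5. 6 ppages; refcounts: pp0:1 pp1:2 pp2:3 pp3:1 pp4:1 pp5:1
Op 6: fork(P2) -> P3. 6 ppages; refcounts: pp0:1 pp1:3 pp2:4 pp3:1 pp4:1 pp5:2
Op 7: write(P0, v1, 165). refcount(pp1)=3>1 -> COPY to pp6. 7 ppages; refcounts: pp0:1 pp1:2 pp2:4 pp3:1 pp4:1 pp5:2 pp6:1

Answer: 1 2 4 1 1 2 1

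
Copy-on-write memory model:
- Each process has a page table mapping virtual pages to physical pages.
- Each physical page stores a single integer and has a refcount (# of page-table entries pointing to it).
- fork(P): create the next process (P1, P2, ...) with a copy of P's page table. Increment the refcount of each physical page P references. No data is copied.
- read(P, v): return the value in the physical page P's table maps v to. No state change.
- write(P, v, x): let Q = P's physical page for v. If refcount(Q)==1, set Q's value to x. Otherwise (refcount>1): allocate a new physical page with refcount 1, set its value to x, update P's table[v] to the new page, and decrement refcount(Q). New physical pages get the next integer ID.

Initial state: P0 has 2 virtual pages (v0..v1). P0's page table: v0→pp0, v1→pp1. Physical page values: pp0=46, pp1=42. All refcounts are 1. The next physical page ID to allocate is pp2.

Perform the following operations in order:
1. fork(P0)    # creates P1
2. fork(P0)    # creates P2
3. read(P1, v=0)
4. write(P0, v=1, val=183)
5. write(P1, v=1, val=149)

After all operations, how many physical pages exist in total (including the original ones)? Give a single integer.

Answer: 4

Derivation:
Op 1: fork(P0) -> P1. 2 ppages; refcounts: pp0:2 pp1:2
Op 2: fork(P0) -> P2. 2 ppages; refcounts: pp0:3 pp1:3
Op 3: read(P1, v0) -> 46. No state change.
Op 4: write(P0, v1, 183). refcount(pp1)=3>1 -> COPY to pp2. 3 ppages; refcounts: pp0:3 pp1:2 pp2:1
Op 5: write(P1, v1, 149). refcount(pp1)=2>1 -> COPY to pp3. 4 ppages; refcounts: pp0:3 pp1:1 pp2:1 pp3:1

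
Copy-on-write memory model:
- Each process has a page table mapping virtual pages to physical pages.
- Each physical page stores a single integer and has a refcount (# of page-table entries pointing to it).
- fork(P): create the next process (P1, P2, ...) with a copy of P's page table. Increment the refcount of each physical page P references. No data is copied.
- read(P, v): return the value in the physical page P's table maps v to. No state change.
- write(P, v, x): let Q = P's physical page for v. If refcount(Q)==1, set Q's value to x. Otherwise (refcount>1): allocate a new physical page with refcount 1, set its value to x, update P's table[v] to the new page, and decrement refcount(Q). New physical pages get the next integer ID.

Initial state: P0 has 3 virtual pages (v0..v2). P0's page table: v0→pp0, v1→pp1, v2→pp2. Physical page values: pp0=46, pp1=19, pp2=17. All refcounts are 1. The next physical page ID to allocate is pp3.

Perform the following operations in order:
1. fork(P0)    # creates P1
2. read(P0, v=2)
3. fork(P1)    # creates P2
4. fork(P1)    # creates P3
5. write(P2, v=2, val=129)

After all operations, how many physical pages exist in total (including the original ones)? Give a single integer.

Op 1: fork(P0) -> P1. 3 ppages; refcounts: pp0:2 pp1:2 pp2:2
Op 2: read(P0, v2) -> 17. No state change.
Op 3: fork(P1) -> P2. 3 ppages; refcounts: pp0:3 pp1:3 pp2:3
Op 4: fork(P1) -> P3. 3 ppages; refcounts: pp0:4 pp1:4 pp2:4
Op 5: write(P2, v2, 129). refcount(pp2)=4>1 -> COPY to pp3. 4 ppages; refcounts: pp0:4 pp1:4 pp2:3 pp3:1

Answer: 4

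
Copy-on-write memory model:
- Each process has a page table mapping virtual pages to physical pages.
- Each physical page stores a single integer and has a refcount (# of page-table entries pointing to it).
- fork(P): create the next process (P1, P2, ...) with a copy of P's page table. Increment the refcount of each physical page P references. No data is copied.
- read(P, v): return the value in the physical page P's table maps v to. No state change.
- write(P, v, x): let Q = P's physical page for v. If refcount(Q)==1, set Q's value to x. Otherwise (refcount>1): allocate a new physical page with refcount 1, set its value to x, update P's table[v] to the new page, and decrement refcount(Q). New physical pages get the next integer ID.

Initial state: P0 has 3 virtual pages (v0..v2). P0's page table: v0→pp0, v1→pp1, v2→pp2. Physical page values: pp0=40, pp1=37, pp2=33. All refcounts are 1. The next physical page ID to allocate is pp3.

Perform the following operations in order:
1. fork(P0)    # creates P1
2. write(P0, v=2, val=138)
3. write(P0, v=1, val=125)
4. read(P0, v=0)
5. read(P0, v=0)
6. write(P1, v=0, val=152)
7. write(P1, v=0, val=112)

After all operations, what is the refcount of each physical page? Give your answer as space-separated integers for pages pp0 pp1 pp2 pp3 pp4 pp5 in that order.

Op 1: fork(P0) -> P1. 3 ppages; refcounts: pp0:2 pp1:2 pp2:2
Op 2: write(P0, v2, 138). refcount(pp2)=2>1 -> COPY to pp3. 4 ppages; refcounts: pp0:2 pp1:2 pp2:1 pp3:1
Op 3: write(P0, v1, 125). refcount(pp1)=2>1 -> COPY to pp4. 5 ppages; refcounts: pp0:2 pp1:1 pp2:1 pp3:1 pp4:1
Op 4: read(P0, v0) -> 40. No state change.
Op 5: read(P0, v0) -> 40. No state change.
Op 6: write(P1, v0, 152). refcount(pp0)=2>1 -> COPY to pp5. 6 ppages; refcounts: pp0:1 pp1:1 pp2:1 pp3:1 pp4:1 pp5:1
Op 7: write(P1, v0, 112). refcount(pp5)=1 -> write in place. 6 ppages; refcounts: pp0:1 pp1:1 pp2:1 pp3:1 pp4:1 pp5:1

Answer: 1 1 1 1 1 1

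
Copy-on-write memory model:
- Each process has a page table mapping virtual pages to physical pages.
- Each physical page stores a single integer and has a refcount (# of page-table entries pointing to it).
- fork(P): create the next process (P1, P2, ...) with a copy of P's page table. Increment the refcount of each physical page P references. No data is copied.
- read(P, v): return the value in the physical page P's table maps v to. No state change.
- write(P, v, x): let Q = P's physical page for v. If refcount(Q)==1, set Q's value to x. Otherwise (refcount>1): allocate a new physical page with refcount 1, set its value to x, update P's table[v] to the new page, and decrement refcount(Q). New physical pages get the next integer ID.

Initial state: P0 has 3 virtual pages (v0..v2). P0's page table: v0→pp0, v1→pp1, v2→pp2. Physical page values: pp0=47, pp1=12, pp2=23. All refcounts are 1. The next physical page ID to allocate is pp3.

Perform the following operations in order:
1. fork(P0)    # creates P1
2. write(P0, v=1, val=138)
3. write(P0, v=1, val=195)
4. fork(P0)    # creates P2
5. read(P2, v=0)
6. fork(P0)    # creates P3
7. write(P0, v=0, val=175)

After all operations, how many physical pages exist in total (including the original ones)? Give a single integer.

Answer: 5

Derivation:
Op 1: fork(P0) -> P1. 3 ppages; refcounts: pp0:2 pp1:2 pp2:2
Op 2: write(P0, v1, 138). refcount(pp1)=2>1 -> COPY to pp3. 4 ppages; refcounts: pp0:2 pp1:1 pp2:2 pp3:1
Op 3: write(P0, v1, 195). refcount(pp3)=1 -> write in place. 4 ppages; refcounts: pp0:2 pp1:1 pp2:2 pp3:1
Op 4: fork(P0) -> P2. 4 ppages; refcounts: pp0:3 pp1:1 pp2:3 pp3:2
Op 5: read(P2, v0) -> 47. No state change.
Op 6: fork(P0) -> P3. 4 ppages; refcounts: pp0:4 pp1:1 pp2:4 pp3:3
Op 7: write(P0, v0, 175). refcount(pp0)=4>1 -> COPY to pp4. 5 ppages; refcounts: pp0:3 pp1:1 pp2:4 pp3:3 pp4:1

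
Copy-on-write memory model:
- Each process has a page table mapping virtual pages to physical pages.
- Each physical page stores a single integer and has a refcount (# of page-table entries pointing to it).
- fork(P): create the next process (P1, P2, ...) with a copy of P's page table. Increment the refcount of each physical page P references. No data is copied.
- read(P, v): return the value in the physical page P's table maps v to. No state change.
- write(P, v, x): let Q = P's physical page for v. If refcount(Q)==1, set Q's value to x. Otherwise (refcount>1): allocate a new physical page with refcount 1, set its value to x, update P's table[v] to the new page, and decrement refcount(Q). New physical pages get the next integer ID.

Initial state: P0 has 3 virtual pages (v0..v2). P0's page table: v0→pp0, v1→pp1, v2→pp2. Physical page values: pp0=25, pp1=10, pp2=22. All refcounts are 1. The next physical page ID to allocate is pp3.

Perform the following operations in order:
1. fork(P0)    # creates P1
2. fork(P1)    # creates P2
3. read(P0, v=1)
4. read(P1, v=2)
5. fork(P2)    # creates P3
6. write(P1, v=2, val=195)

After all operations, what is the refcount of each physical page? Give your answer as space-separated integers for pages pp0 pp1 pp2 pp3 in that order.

Answer: 4 4 3 1

Derivation:
Op 1: fork(P0) -> P1. 3 ppages; refcounts: pp0:2 pp1:2 pp2:2
Op 2: fork(P1) -> P2. 3 ppages; refcounts: pp0:3 pp1:3 pp2:3
Op 3: read(P0, v1) -> 10. No state change.
Op 4: read(P1, v2) -> 22. No state change.
Op 5: fork(P2) -> P3. 3 ppages; refcounts: pp0:4 pp1:4 pp2:4
Op 6: write(P1, v2, 195). refcount(pp2)=4>1 -> COPY to pp3. 4 ppages; refcounts: pp0:4 pp1:4 pp2:3 pp3:1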